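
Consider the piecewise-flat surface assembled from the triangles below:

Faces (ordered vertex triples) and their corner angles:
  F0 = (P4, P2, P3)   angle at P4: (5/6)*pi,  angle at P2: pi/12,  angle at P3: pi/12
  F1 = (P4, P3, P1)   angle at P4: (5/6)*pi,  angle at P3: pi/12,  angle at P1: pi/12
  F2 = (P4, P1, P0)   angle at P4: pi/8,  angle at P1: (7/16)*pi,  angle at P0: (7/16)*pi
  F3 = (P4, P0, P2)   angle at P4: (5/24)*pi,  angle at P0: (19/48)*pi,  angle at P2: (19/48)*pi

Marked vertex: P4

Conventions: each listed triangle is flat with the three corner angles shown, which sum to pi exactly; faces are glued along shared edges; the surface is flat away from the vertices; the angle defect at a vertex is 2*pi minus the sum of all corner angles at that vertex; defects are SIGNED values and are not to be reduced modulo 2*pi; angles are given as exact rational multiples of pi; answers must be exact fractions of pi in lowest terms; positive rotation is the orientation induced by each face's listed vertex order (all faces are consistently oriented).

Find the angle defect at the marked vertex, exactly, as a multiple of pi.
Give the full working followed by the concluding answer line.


Sum of corner angles at P4: 2*pi
defect = 2*pi - 2*pi

Answer: defect(P4) = 0


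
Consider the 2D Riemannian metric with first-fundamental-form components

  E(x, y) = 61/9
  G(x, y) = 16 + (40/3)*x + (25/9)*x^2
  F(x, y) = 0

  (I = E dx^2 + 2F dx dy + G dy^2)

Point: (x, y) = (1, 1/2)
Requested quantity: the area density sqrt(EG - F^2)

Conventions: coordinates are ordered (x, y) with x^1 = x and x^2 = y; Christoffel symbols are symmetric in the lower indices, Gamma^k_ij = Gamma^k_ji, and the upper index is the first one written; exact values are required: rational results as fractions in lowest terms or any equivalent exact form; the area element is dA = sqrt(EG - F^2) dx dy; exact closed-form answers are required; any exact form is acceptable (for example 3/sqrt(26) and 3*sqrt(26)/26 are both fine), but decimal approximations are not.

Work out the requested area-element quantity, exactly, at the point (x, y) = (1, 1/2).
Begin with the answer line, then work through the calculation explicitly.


Answer: sqrt(EG - F^2) = 17*sqrt(61)/9

E = 61/9, F = 0, G = 289/9; EG - F^2 = 17629/81


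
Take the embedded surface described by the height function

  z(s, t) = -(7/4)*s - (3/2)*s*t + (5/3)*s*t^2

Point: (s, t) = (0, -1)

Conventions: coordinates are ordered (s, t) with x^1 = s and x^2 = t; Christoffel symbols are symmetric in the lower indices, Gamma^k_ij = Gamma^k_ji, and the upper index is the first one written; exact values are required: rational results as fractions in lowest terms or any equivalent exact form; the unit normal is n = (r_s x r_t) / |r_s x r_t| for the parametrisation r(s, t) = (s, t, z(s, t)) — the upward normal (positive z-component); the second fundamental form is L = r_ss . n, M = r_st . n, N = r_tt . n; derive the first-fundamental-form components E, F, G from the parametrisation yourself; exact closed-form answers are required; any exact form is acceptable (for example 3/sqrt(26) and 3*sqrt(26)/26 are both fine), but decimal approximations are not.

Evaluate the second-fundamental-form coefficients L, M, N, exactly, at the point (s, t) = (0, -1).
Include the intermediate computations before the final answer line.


z_s = 17/12, z_t = 0, z_ss = 0, z_st = -29/6, z_tt = 0
E = 433/144, F = 0, G = 1; answer radicand W^2 = 433/144
unnormalised second-form numerators: l = 0, m = -29/6, n = 0; L = l/sqrt(433/144), and similarly M = m/sqrt(W^2), N = n/sqrt(W^2)

Answer: L = 0, M = -58*sqrt(433)/433, N = 0


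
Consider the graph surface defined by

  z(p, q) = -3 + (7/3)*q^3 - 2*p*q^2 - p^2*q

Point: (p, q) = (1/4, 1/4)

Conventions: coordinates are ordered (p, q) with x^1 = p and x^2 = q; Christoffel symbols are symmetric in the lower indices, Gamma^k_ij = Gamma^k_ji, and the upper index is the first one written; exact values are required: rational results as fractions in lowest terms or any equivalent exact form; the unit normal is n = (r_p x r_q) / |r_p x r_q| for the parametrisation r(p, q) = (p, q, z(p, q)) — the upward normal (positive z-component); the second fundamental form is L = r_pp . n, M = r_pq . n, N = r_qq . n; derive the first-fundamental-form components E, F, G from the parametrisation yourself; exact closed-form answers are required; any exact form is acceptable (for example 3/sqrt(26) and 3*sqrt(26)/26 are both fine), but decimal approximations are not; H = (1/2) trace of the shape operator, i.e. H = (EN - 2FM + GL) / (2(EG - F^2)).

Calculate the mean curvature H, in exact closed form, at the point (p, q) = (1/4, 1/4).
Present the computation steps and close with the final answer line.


z_p = -1/4, z_q = 1/8, z_pp = -1/2, z_pq = -3/2, z_qq = 5/2
E = 17/16, F = -1/32, G = 65/64; answer radicand W^2 = 69/64
unnormalised second-form numerators: l = -1/2, m = -3/2, n = 5/2; L = l/sqrt(69/64), and similarly M = m/sqrt(W^2), N = n/sqrt(W^2)
H = (E*n - 2*F*m + G*l) / (2*(EG - F^2)*sqrt(W^2)); E*n - 2*F*m + G*l = 263/128, EG - F^2 = 69/64, so H = (263/276)/sqrt(69/64)

Answer: H = 526*sqrt(69)/4761


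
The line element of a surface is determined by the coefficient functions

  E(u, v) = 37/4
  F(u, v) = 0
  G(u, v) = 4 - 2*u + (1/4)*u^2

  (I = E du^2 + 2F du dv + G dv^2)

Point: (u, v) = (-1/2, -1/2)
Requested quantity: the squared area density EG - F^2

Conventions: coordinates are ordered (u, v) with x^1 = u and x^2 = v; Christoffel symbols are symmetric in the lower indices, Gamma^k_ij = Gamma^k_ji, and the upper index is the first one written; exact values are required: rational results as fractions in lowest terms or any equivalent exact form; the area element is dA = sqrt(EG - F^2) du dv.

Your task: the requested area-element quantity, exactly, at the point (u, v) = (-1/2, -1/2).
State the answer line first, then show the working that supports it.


Answer: EG - F^2 = 2997/64

E = 37/4, F = 0, G = 81/16; EG - F^2 = 2997/64


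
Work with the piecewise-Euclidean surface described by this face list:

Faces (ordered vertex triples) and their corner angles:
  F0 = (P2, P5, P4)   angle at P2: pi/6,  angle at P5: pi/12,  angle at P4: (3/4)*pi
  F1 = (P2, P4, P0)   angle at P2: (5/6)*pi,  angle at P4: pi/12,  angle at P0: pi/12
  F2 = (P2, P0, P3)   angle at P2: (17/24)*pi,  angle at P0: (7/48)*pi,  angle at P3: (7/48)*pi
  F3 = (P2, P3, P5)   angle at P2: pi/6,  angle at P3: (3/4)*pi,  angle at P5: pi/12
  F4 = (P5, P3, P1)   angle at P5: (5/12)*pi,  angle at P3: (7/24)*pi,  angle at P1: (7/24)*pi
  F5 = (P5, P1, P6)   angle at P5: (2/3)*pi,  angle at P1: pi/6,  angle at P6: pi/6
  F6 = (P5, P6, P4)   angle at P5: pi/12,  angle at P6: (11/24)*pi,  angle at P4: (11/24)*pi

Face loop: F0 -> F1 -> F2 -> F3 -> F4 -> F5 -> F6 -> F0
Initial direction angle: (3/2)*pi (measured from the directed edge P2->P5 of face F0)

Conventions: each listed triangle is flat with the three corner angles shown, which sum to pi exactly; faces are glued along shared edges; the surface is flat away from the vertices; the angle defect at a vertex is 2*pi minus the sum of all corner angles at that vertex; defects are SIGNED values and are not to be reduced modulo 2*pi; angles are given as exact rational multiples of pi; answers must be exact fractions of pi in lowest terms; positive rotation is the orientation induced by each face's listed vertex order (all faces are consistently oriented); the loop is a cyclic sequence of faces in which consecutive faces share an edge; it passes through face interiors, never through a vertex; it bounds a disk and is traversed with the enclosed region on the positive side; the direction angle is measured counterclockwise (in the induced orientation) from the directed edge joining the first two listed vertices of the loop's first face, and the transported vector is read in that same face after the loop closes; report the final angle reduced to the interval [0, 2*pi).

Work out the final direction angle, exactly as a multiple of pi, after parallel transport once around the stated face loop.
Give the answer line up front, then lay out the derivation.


Answer: final direction angle = (7/24)*pi

enclosed vertex P2: corner angles sum to (15/8)*pi, defect = 2*pi - (15/8)*pi = pi/8
enclosed vertex P5: corner angles sum to (4/3)*pi, defect = 2*pi - (4/3)*pi = (2/3)*pi
final direction = starting direction + enclosed defect total, reduced mod 2*pi (induced orientation)
final angle = (3/2)*pi + (19/24)*pi = (7/24)*pi (mod 2*pi)


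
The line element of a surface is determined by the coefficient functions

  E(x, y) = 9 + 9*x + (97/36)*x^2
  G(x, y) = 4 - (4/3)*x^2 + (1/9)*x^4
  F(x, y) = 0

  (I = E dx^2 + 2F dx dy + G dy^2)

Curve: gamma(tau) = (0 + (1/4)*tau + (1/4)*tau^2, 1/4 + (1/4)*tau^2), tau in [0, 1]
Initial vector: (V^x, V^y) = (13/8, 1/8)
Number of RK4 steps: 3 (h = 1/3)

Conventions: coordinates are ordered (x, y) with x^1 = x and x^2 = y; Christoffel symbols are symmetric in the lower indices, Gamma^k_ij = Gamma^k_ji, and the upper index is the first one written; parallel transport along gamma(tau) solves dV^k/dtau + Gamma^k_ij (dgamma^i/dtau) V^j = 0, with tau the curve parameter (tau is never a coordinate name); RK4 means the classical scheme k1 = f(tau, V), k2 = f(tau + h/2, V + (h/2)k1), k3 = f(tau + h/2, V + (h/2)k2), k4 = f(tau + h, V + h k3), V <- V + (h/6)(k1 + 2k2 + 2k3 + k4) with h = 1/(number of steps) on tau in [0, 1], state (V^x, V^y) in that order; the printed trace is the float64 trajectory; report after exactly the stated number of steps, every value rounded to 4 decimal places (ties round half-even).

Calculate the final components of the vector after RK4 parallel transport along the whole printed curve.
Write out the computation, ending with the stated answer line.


gamma'(tau) = (1/4 + (1/2)*tau, (1/2)*tau); f(tau, V)^k = -Gamma^k_ij(gamma(tau)) gamma'^i(tau) V^j; h = 1/3; intermediate values shown to 6 dp
curve data and Christoffel symbols at the stage parameters:
  tau = 0.000000: gamma = (0.000000, 0.250000), gamma' = (0.250000, 0.000000); Gamma_xxx = 0.500000, Gamma_xxy = 0.000000, Gamma_xyy = 0.000000, Gamma_yxx = 0.000000, Gamma_yxy = 0.000000, Gamma_yyy = 0.000000
  tau = 0.166667: gamma = (0.048611, 0.256944), gamma' = (0.333333, 0.083333); Gamma_xxx = 0.490369, Gamma_xxy = 0.000000, Gamma_xyy = 0.006860, Gamma_yxx = 0.000000, Gamma_yxy = -0.016210, Gamma_yyy = 0.000000
  tau = 0.333333: gamma = (0.111111, 0.277778), gamma' = (0.416667, 0.166667); Gamma_xxx = 0.478347, Gamma_xxy = 0.000000, Gamma_xyy = 0.014735, Gamma_yxx = 0.000000, Gamma_yxy = -0.037113, Gamma_yyy = 0.000000
  tau = 0.500000: gamma = (0.187500, 0.312500), gamma' = (0.500000, 0.250000); Gamma_xxx = 0.464209, Gamma_xxy = 0.000000, Gamma_xyy = 0.023050, Gamma_yxx = 0.000000, Gamma_yxy = -0.062868, Gamma_yyy = 0.000000
  tau = 0.666667: gamma = (0.277778, 0.361111), gamma' = (0.583333, 0.333333); Gamma_xxx = 0.448283, Gamma_xxy = 0.000000, Gamma_xyy = 0.031227, Gamma_yxx = 0.000000, Gamma_yxy = -0.093799, Gamma_yyy = 0.000000
  tau = 0.833333: gamma = (0.381944, 0.423611), gamma' = (0.666667, 0.416667); Gamma_xxx = 0.430934, Gamma_xxy = 0.000000, Gamma_xyy = 0.038726, Gamma_yxx = 0.000000, Gamma_yxy = -0.130487, Gamma_yyy = 0.000000
  tau = 1.000000: gamma = (0.500000, 0.500000), gamma' = (0.750000, 0.500000); Gamma_xxx = 0.412543, Gamma_xxy = 0.000000, Gamma_xyy = 0.045076, Gamma_yxx = 0.000000, Gamma_yxy = -0.173913, Gamma_yyy = 0.000000
step 0: V^x = 1.6250, V^y = 0.1250
step 1: k1 = (-0.203125, 0.000000), k2 = (-0.260154, 0.002825), k3 = (-0.258601, 0.002815), k4 = (-0.307009, 0.011466); V <- V + (h/6)(k1 + 2k2 + 2k3 + k4): V^x = 1.5390, V^y = 0.1263
step 2: k1 = (-0.307054, 0.011472), k2 = (-0.346074, 0.027414), k3 = (-0.344580, 0.027395), k4 = (-0.373825, 0.051936); V <- V + (h/6)(k1 + 2k2 + 2k3 + k4): V^x = 1.4245, V^y = 0.1359
step 3: k1 = (-0.373907, 0.051972), k2 = (-0.393659, 0.086633), k3 = (-0.392807, 0.086956), k4 = (-0.403939, 0.133984); V <- V + (h/6)(k1 + 2k2 + 2k3 + k4): V^x = 1.2939, V^y = 0.1655

Answer: V^x = 1.2939, V^y = 0.1655


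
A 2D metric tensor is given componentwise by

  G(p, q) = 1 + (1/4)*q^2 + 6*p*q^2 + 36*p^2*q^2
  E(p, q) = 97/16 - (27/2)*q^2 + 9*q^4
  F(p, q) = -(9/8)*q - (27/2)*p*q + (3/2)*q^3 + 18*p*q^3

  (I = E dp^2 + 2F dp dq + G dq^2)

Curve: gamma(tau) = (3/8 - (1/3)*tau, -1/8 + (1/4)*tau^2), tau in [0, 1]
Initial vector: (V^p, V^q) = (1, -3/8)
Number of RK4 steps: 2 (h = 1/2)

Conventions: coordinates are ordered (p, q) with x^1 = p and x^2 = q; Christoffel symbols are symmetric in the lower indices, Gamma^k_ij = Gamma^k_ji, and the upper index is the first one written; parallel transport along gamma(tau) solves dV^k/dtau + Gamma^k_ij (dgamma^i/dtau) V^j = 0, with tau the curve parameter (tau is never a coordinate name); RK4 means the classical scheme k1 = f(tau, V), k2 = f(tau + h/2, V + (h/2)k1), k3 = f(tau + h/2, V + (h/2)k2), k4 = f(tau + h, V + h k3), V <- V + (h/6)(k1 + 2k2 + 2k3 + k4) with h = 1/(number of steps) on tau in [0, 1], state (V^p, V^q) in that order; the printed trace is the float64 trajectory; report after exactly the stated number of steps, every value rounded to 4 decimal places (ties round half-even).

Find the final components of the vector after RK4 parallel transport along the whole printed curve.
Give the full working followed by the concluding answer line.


gamma'(tau) = (-1/3, (1/2)*tau); f(tau, V)^k = -Gamma^k_ij(gamma(tau)) gamma'^i(tau) V^j; h = 1/2; intermediate values shown to 6 dp
curve data and Christoffel symbols at the stage parameters:
  tau = 0.000000: gamma = (0.375000, -0.125000), gamma' = (-0.333333, 0.000000); Gamma_ppp = 0.000000, Gamma_ppq = 0.276685, Gamma_pqq = -1.014513, Gamma_qpp = 0.000000, Gamma_qpq = 0.043171, Gamma_qqq = -0.158293
  tau = 0.250000: gamma = (0.291667, -0.109375), gamma' = (-0.333333, 0.125000); Gamma_ppp = 0.000000, Gamma_ppq = 0.243677, Gamma_pqq = -0.835465, Gamma_qpp = 0.000000, Gamma_qpq = 0.027084, Gamma_qqq = -0.092860
  tau = 0.500000: gamma = (0.208333, -0.062500), gamma' = (-0.333333, 0.250000); Gamma_ppp = 0.000000, Gamma_ppq = 0.139385, Gamma_pqq = -0.650462, Gamma_qpp = 0.000000, Gamma_qpq = 0.006811, Gamma_qqq = -0.031785
  tau = 0.750000: gamma = (0.125000, 0.015625), gamma' = (-0.333333, 0.375000); Gamma_ppp = 0.000000, Gamma_ppq = -0.034799, Gamma_pqq = -0.463990, Gamma_qpp = 0.000000, Gamma_qpq = 0.000302, Gamma_qqq = 0.004029
  tau = 1.000000: gamma = (0.041667, 0.125000), gamma' = (-0.333333, 0.500000); Gamma_ppp = 0.000000, Gamma_ppq = -0.281847, Gamma_pqq = -0.281847, Gamma_qpp = 0.000000, Gamma_qpq = 0.011994, Gamma_qqq = 0.011994
step 0: V^p = 1.0000, V^q = -0.3750
step 1: k1 = (-0.034586, -0.005396), k2 = (-0.100069, -0.011122), k3 = (-0.099836, -0.011097), k4 = (-0.112671, -0.005506); V <- V + (h/6)(k1 + 2k2 + 2k3 + k4): V^p = 0.9544, V^q = -0.3796
step 2: k1 = (-0.112626, -0.005504), k2 = (-0.049784, 0.000432), k3 = (-0.049338, 0.000428), k4 = (0.113201, -0.004817); V <- V + (h/6)(k1 + 2k2 + 2k3 + k4): V^p = 0.9379, V^q = -0.3803

Answer: V^p = 0.9379, V^q = -0.3803


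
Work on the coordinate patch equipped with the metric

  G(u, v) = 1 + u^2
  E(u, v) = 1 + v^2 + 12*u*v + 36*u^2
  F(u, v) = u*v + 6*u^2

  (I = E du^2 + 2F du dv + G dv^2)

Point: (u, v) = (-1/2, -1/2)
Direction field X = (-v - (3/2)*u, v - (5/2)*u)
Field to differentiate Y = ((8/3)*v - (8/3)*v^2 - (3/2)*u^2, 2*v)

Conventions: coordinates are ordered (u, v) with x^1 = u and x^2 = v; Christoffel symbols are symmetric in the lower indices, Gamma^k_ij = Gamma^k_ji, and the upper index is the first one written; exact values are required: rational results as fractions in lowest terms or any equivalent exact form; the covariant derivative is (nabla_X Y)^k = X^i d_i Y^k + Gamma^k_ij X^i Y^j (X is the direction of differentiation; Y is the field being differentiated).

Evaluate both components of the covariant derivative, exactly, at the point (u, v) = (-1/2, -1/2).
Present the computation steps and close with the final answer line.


E = 53/4, F = 7/4, G = 5/4 at the point
E_u = -42, E_v = -7, F_u = -13/2, F_v = -1/2, G_u = -1, G_v = 0
EG - F^2 = 27/2;  g^inv = (2/27) * [[5/4, -7/4], [-7/4, 53/4]]
first-kind symbols [ij,l] = (1/2)(d_i g_jl + d_j g_il - d_l g_ij): [uu,u] = E_u/2 = -21, [uu,v] = F_u - E_v/2 = -3, [uv,u] = E_v/2 = -7/2, [uv,v] = G_u/2 = -1/2, [vv,u] = F_v - G_u/2 = 0, [vv,v] = G_v/2 = 0
Gamma^u_ij = (G*[ij,u] - F*[ij,v])/(EG - F^2), Gamma^v_ij = (E*[ij,v] - F*[ij,u])/(EG - F^2)
Gamma_uuu = -14/9, Gamma_uuv = -7/27, Gamma_uvv = 0, Gamma_vuu = -2/9, Gamma_vuv = -1/27, Gamma_vvv = 0
X = (5/4, 3/4), Y = (-19/8, -1) at the point

Answer: (nabla_X Y)^u = 9745/864, (nabla_X Y)^v = 1963/864


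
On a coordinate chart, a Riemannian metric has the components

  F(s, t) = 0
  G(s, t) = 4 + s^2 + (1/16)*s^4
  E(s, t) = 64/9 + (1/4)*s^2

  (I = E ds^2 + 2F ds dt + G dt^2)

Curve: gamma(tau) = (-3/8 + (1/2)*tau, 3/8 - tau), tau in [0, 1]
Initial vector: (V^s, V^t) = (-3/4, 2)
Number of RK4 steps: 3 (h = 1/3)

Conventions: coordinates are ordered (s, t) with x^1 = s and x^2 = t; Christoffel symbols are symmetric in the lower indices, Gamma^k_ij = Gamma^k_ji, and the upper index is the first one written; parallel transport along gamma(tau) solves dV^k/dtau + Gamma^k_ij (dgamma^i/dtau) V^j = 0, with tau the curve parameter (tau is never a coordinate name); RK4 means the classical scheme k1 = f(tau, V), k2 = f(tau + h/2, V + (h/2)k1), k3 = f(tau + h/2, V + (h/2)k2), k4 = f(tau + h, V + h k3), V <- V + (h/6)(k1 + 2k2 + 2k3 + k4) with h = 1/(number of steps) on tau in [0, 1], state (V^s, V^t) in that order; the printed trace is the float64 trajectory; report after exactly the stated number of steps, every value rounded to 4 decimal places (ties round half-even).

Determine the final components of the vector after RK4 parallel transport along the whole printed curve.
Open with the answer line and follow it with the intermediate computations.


Answer: V^s = -0.7157, V^t = 2.0540

gamma'(tau) = (1/2, -1); f(tau, V)^k = -Gamma^k_ij(gamma(tau)) gamma'^i(tau) V^j; h = 1/3; intermediate values shown to 6 dp
curve data and Christoffel symbols at the stage parameters:
  tau = 0.000000: gamma = (-0.375000, 0.375000), gamma' = (0.500000, -1.000000); Gamma_sss = -0.013119, Gamma_sst = 0.000000, Gamma_stt = 0.053397, Gamma_tss = 0.000000, Gamma_tst = -0.092131, Gamma_ttt = 0.000000
  tau = 0.166667: gamma = (-0.291667, 0.208333), gamma' = (0.500000, -1.000000); Gamma_sss = -0.010223, Gamma_sst = 0.000000, Gamma_stt = 0.041328, Gamma_tss = 0.000000, Gamma_tst = -0.072149, Gamma_ttt = 0.000000
  tau = 0.333333: gamma = (-0.208333, 0.041667), gamma' = (0.500000, -1.000000); Gamma_sss = -0.007313, Gamma_sst = 0.000000, Gamma_stt = 0.029411, Gamma_tss = 0.000000, Gamma_tst = -0.051802, Gamma_ttt = 0.000000
  tau = 0.500000: gamma = (-0.125000, -0.125000), gamma' = (0.500000, -1.000000); Gamma_sss = -0.004392, Gamma_sst = 0.000000, Gamma_stt = 0.017603, Gamma_tss = 0.000000, Gamma_tst = -0.031189, Gamma_ttt = 0.000000
  tau = 0.666667: gamma = (-0.041667, -0.291667), gamma' = (0.500000, -1.000000); Gamma_sss = -0.001465, Gamma_sst = 0.000000, Gamma_stt = 0.005860, Gamma_tss = 0.000000, Gamma_tst = -0.010414, Gamma_ttt = 0.000000
  tau = 0.833333: gamma = (0.041667, -0.458333), gamma' = (0.500000, -1.000000); Gamma_sss = 0.001465, Gamma_sst = 0.000000, Gamma_stt = -0.005860, Gamma_tss = 0.000000, Gamma_tst = 0.010414, Gamma_ttt = 0.000000
  tau = 1.000000: gamma = (0.125000, -0.625000), gamma' = (0.500000, -1.000000); Gamma_sss = 0.004392, Gamma_sst = 0.000000, Gamma_stt = -0.017603, Gamma_tss = 0.000000, Gamma_tst = 0.031189, Gamma_ttt = 0.000000
step 0: V^s = -0.7500, V^t = 2.0000
step 1: k1 = (0.101875, 0.161228), k2 = (0.080020, 0.126006), k3 = (0.079759, 0.126057), k4 = (0.057413, 0.090365); V <- V + (h/6)(k1 + 2k2 + 2k3 + k4): V^s = -0.7234, V^t = 2.0420
step 2: k1 = (0.057412, 0.090363), k2 = (0.034642, 0.054342), k3 = (0.034528, 0.054367), k4 = (0.011551, 0.018141); V <- V + (h/6)(k1 + 2k2 + 2k3 + k4): V^s = -0.7119, V^t = 2.0601
step 3: k1 = (0.011551, 0.018141), k2 = (-0.011570, -0.018137), k3 = (-0.011532, -0.018145), k4 = (-0.034585, -0.054355); V <- V + (h/6)(k1 + 2k2 + 2k3 + k4): V^s = -0.7157, V^t = 2.0540


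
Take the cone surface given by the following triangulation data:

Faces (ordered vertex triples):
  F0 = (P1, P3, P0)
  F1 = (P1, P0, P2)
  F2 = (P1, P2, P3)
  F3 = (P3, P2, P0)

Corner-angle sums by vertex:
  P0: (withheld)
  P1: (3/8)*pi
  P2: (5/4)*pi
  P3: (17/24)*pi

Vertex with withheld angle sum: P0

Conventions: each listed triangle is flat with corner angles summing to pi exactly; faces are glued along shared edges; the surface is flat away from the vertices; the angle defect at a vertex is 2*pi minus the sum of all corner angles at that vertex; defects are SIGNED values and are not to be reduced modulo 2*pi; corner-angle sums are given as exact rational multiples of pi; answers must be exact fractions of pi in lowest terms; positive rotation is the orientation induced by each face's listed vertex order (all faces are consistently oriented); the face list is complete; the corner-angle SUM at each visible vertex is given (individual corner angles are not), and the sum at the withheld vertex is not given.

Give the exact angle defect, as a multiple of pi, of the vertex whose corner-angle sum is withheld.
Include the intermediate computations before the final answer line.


V = 4, E = 6, F = 4; chi = V - E + F = 2
Gauss-Bonnet: total defect = 2*pi*chi = 4*pi; visible defects sum to (11/3)*pi

Answer: defect(P0) = pi/3


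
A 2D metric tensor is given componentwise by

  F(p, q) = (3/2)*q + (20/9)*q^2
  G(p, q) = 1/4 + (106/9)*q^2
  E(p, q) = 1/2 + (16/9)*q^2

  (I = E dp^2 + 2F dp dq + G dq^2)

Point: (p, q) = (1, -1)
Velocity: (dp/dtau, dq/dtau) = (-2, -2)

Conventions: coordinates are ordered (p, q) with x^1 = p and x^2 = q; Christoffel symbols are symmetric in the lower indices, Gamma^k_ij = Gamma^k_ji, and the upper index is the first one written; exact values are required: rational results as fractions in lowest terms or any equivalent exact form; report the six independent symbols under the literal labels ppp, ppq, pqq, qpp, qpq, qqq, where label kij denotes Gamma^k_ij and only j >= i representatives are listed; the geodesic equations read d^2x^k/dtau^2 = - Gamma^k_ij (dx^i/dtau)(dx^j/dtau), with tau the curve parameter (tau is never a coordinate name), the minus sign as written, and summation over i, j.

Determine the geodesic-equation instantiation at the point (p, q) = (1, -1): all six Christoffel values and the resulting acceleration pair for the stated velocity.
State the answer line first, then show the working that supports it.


Answer: Gamma_ppp = -832/17415, Gamma_ppq = -13856/17415, Gamma_pqq = -17437/17415, Gamma_qpp = 2624/17415, Gamma_qpq = 832/17415, Gamma_qqq = -16006/17415; accelerations (d^2p/dtau^2, d^2q/dtau^2) = (6812/645, 1736/645)

E = 41/18, F = 13/18, G = 433/36 at the point
E_p = 0, E_q = -32/9, F_p = 0, F_q = -53/18, G_p = 0, G_q = -212/9
EG - F^2 = 215/8;  g^inv = (8/215) * [[433/36, -13/18], [-13/18, 41/18]]
first-kind symbols [ij,l] = (1/2)(d_i g_jl + d_j g_il - d_l g_ij): [pp,p] = E_p/2 = 0, [pp,q] = F_p - E_q/2 = 16/9, [pq,p] = E_q/2 = -16/9, [pq,q] = G_p/2 = 0, [qq,p] = F_q - G_p/2 = -53/18, [qq,q] = G_q/2 = -106/9
Gamma^p_ij = (G*[ij,p] - F*[ij,q])/(EG - F^2), Gamma^q_ij = (E*[ij,q] - F*[ij,p])/(EG - F^2)
Gamma_ppp = -832/17415, Gamma_ppq = -13856/17415, Gamma_pqq = -17437/17415, Gamma_qpp = 2624/17415, Gamma_qpq = 832/17415, Gamma_qqq = -16006/17415
d^2p/dtau^2 = -(Gamma_ppp*(-2)^2 + 2*Gamma_ppq*(-2)*(-2) + Gamma_pqq*(-2)^2) = 6812/645
d^2q/dtau^2 = -(Gamma_qpp*(-2)^2 + 2*Gamma_qpq*(-2)*(-2) + Gamma_qqq*(-2)^2) = 1736/645


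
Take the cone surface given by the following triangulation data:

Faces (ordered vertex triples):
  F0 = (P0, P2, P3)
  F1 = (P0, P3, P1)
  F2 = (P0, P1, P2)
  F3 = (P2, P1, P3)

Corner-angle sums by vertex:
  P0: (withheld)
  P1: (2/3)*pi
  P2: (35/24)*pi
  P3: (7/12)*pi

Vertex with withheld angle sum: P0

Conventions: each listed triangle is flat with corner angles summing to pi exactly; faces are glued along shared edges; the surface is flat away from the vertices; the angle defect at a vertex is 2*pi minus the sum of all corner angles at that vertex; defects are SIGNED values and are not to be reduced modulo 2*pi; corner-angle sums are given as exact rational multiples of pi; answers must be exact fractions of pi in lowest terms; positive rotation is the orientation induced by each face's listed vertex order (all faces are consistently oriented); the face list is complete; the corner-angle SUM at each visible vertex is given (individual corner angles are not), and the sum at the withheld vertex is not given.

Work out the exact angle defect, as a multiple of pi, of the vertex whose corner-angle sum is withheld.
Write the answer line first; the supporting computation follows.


Answer: defect(P0) = (17/24)*pi

V = 4, E = 6, F = 4; chi = V - E + F = 2
Gauss-Bonnet: total defect = 2*pi*chi = 4*pi; visible defects sum to (79/24)*pi


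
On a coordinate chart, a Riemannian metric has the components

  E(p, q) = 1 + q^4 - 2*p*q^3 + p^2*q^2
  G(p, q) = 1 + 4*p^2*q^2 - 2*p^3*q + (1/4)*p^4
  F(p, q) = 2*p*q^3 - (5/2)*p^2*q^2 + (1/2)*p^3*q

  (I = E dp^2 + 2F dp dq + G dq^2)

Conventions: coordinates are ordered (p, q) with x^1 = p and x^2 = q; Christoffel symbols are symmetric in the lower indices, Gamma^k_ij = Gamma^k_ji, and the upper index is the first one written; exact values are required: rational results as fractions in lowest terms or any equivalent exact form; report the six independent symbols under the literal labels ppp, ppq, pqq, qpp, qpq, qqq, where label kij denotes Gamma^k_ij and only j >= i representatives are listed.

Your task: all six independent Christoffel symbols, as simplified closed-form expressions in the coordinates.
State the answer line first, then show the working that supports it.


Answer: Gamma_ppp = (4*p*q^2 - 4*q^3)/(p^4 - 8*p^3*q + 20*p^2*q^2 - 8*p*q^3 + 4*q^4 + 4), Gamma_ppq = (4*p^2*q - 12*p*q^2 + 8*q^3)/(p^4 - 8*p^3*q + 20*p^2*q^2 - 8*p*q^3 + 4*q^4 + 4), Gamma_pqq = (-8*p^2*q + 8*p*q^2)/(p^4 - 8*p^3*q + 20*p^2*q^2 - 8*p*q^3 + 4*q^4 + 4), Gamma_qpp = (2*p^2*q - 8*p*q^2)/(p^4 - 8*p^3*q + 20*p^2*q^2 - 8*p*q^3 + 4*q^4 + 4), Gamma_qpq = (2*p^3 - 12*p^2*q + 16*p*q^2)/(p^4 - 8*p^3*q + 20*p^2*q^2 - 8*p*q^3 + 4*q^4 + 4), Gamma_qqq = (-4*p^3 + 16*p^2*q)/(p^4 - 8*p^3*q + 20*p^2*q^2 - 8*p*q^3 + 4*q^4 + 4)

E = 1 + q^4 - 2*p*q^3 + p^2*q^2; F = 2*p*q^3 - (5/2)*p^2*q^2 + (1/2)*p^3*q; G = 1 + 4*p^2*q^2 - 2*p^3*q + (1/4)*p^4
Gamma^k_ij = (1/2) g^{kl} (d_i g_jl + d_j g_il - d_l g_ij), with g^inv = (1/(EG-F^2)) [[G, -F], [-F, E]]
first partials: E_p = -2*q^3 + 2*p*q^2, E_q = 4*q^3 - 6*p*q^2 + 2*p^2*q, F_p = 2*q^3 - 5*p*q^2 + (3/2)*p^2*q, F_q = 6*p*q^2 - 5*p^2*q + (1/2)*p^3, G_p = 8*p*q^2 - 6*p^2*q + p^3, G_q = 8*p^2*q - 2*p^3
D = EG - F^2 = 1 + q^4 - 2*p*q^3 + 5*p^2*q^2 - 2*p^3*q + (1/4)*p^4
expanded: Gamma^p_pp = (G E_p - 2F F_p + F E_q)/(2D), Gamma^p_pq = (G E_q - F G_p)/(2D), Gamma^p_qq = (2G F_q - G G_p - F G_q)/(2D), Gamma^q_pp = (2E F_p - E E_q - F E_p)/(2D), Gamma^q_pq = (E G_p - F E_q)/(2D), Gamma^q_qq = (E G_q - 2F F_q + F G_p)/(2D); substitute and cancel common factors


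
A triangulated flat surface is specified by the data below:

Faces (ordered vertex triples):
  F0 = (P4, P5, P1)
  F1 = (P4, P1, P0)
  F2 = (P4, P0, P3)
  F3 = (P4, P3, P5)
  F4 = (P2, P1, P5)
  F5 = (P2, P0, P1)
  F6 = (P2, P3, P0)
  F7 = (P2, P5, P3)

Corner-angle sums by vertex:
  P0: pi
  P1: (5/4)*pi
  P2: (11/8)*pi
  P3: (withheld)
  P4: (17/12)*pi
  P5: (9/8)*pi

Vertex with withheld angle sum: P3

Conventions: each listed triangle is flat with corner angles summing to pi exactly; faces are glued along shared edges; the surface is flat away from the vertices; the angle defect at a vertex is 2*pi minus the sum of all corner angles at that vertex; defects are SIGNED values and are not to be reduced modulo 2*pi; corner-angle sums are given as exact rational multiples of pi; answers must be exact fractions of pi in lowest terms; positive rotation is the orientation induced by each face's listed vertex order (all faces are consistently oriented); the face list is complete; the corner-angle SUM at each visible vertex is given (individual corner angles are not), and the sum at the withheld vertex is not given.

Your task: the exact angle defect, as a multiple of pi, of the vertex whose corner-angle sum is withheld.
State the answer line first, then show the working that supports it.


Answer: defect(P3) = pi/6

V = 6, E = 12, F = 8; chi = V - E + F = 2
Gauss-Bonnet: total defect = 2*pi*chi = 4*pi; visible defects sum to (23/6)*pi


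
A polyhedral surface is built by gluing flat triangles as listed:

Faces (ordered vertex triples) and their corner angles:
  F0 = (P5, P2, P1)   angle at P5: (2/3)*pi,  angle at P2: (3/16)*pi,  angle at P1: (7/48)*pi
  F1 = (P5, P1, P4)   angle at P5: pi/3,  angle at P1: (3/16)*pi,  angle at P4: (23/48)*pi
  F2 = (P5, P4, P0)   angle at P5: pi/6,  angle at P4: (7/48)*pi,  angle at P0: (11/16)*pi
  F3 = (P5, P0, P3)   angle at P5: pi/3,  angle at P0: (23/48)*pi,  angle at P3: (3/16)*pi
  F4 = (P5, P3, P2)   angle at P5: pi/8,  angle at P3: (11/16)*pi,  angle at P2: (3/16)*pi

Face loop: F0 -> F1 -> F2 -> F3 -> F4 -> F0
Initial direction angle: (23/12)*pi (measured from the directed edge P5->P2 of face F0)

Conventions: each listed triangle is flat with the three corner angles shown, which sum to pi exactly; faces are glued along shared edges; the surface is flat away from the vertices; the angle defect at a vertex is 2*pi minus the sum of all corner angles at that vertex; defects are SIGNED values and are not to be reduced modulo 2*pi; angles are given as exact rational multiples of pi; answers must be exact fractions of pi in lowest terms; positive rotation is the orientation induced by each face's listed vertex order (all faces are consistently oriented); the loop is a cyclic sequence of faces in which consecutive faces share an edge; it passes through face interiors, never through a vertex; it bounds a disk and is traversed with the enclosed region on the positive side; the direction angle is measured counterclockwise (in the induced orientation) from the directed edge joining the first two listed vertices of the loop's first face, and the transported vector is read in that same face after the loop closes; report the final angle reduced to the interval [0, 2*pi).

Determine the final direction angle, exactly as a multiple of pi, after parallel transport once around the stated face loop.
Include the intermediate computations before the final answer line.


enclosed vertex P5: corner angles sum to (13/8)*pi, defect = 2*pi - (13/8)*pi = (3/8)*pi
summing the enclosed defects onto the initial angle, mod 2*pi in the induced orientation:
final angle = (23/12)*pi + (3/8)*pi = (7/24)*pi (mod 2*pi)

Answer: final direction angle = (7/24)*pi


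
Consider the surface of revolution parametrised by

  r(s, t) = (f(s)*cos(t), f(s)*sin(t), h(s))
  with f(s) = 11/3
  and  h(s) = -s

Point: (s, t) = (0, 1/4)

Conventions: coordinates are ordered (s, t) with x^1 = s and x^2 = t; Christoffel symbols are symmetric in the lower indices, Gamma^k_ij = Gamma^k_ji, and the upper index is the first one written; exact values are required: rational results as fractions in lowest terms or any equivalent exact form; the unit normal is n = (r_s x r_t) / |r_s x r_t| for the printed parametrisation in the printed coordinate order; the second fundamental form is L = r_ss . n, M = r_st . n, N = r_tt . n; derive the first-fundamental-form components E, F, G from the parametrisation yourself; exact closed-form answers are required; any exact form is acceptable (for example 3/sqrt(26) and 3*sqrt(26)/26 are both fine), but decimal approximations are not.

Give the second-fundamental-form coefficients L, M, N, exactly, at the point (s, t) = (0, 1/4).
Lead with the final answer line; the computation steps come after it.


Answer: L = 0, M = 0, N = -11/3

f = 11/3, f' = 0, f'' = 0, h' = -1, h'' = 0
E = 1, F = 0, G = 121/9; answer radicand W^2 = 1
unnormalised second-form numerators: l = 0, m = 0, n = -11/3; L = l/sqrt(1), and similarly M = m/sqrt(W^2), N = n/sqrt(W^2)


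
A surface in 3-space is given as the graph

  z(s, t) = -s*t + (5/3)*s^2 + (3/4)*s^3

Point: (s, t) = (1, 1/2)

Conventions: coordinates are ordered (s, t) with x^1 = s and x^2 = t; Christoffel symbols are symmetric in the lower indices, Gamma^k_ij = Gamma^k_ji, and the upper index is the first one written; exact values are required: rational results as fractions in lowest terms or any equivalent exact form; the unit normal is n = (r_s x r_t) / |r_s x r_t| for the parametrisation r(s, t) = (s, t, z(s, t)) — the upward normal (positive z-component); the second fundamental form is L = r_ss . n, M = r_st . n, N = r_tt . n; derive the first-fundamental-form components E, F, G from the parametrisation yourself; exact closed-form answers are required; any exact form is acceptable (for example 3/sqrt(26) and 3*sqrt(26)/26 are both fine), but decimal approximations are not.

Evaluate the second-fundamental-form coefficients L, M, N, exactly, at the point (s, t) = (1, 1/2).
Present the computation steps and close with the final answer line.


z_s = 61/12, z_t = -1, z_ss = 47/6, z_st = -1, z_tt = 0
E = 3865/144, F = -61/12, G = 2; answer radicand W^2 = 4009/144
unnormalised second-form numerators: l = 47/6, m = -1, n = 0; L = l/sqrt(4009/144), and similarly M = m/sqrt(W^2), N = n/sqrt(W^2)

Answer: L = 94*sqrt(4009)/4009, M = -12*sqrt(4009)/4009, N = 0


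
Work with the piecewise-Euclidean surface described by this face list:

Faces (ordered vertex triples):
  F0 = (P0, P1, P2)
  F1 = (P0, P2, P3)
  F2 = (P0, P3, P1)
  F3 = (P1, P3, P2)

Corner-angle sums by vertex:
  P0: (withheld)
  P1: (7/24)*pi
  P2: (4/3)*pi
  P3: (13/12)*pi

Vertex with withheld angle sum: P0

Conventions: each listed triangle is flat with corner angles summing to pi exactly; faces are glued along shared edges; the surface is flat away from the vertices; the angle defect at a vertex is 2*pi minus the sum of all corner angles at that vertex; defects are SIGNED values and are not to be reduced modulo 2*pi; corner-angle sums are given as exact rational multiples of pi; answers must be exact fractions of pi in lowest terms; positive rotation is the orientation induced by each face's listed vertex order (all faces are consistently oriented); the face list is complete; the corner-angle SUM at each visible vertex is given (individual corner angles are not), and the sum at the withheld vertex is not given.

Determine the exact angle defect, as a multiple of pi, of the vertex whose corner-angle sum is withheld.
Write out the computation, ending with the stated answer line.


V = 4, E = 6, F = 4; chi = V - E + F = 2
Gauss-Bonnet: total defect = 2*pi*chi = 4*pi; visible defects sum to (79/24)*pi

Answer: defect(P0) = (17/24)*pi


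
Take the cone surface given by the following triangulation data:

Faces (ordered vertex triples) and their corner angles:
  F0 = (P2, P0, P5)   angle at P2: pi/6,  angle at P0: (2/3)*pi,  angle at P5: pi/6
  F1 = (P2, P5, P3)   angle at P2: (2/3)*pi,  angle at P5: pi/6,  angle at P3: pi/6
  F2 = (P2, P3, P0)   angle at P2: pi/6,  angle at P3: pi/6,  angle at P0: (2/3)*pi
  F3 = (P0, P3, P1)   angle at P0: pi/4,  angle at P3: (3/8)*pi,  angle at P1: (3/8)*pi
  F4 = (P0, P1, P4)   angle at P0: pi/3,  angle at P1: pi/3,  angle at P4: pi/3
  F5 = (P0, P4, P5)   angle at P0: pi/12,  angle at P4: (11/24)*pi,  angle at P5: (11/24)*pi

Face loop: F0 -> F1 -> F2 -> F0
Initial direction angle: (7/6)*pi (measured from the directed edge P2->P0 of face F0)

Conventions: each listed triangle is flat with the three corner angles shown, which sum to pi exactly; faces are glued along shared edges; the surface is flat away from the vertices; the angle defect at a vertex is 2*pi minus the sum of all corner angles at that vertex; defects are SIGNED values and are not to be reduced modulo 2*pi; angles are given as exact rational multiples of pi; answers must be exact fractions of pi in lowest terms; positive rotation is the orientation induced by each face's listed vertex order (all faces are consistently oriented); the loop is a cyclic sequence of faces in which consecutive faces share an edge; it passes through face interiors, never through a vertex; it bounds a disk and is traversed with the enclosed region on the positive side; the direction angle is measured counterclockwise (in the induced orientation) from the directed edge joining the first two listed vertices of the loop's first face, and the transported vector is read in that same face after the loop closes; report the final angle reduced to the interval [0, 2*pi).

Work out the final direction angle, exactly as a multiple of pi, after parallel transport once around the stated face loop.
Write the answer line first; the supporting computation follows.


Answer: final direction angle = pi/6

enclosed vertex P2: corner angles sum to pi, defect = 2*pi - pi = pi
transport around the loop rotates by the sum of enclosed defects; add to the initial angle mod 2*pi
final angle = (7/6)*pi + pi = pi/6 (mod 2*pi)


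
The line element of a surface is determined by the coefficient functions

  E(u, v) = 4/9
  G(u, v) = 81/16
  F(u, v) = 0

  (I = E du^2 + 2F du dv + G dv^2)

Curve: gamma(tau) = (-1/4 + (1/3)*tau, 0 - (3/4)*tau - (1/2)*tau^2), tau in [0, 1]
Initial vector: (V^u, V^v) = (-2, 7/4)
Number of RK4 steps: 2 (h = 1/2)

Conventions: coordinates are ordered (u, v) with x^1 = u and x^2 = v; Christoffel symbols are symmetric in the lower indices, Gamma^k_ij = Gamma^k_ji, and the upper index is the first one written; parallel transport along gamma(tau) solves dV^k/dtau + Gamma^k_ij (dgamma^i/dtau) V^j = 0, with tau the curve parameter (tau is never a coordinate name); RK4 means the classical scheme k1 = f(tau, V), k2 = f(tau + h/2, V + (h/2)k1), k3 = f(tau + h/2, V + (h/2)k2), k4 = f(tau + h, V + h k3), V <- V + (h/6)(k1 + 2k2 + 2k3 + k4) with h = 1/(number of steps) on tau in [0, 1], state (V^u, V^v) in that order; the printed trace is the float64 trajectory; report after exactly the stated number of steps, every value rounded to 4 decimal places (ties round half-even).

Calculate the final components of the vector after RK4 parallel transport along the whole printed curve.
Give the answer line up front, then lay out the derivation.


Answer: V^u = -2.0000, V^v = 1.7500

gamma'(tau) = (1/3, -3/4 - tau); f(tau, V)^k = -Gamma^k_ij(gamma(tau)) gamma'^i(tau) V^j; h = 1/2; intermediate values shown to 6 dp
curve data and Christoffel symbols at the stage parameters:
  tau = 0.000000: gamma = (-0.250000, 0.000000), gamma' = (0.333333, -0.750000); Gamma_uuu = 0.000000, Gamma_uuv = 0.000000, Gamma_uvv = 0.000000, Gamma_vuu = 0.000000, Gamma_vuv = 0.000000, Gamma_vvv = 0.000000
  tau = 0.250000: gamma = (-0.166667, -0.218750), gamma' = (0.333333, -1.000000); Gamma_uuu = 0.000000, Gamma_uuv = 0.000000, Gamma_uvv = 0.000000, Gamma_vuu = 0.000000, Gamma_vuv = 0.000000, Gamma_vvv = 0.000000
  tau = 0.500000: gamma = (-0.083333, -0.500000), gamma' = (0.333333, -1.250000); Gamma_uuu = 0.000000, Gamma_uuv = 0.000000, Gamma_uvv = 0.000000, Gamma_vuu = 0.000000, Gamma_vuv = 0.000000, Gamma_vvv = 0.000000
  tau = 0.750000: gamma = (0.000000, -0.843750), gamma' = (0.333333, -1.500000); Gamma_uuu = 0.000000, Gamma_uuv = 0.000000, Gamma_uvv = 0.000000, Gamma_vuu = 0.000000, Gamma_vuv = 0.000000, Gamma_vvv = 0.000000
  tau = 1.000000: gamma = (0.083333, -1.250000), gamma' = (0.333333, -1.750000); Gamma_uuu = 0.000000, Gamma_uuv = 0.000000, Gamma_uvv = 0.000000, Gamma_vuu = 0.000000, Gamma_vuv = 0.000000, Gamma_vvv = 0.000000
step 0: V^u = -2.0000, V^v = 1.7500
step 1: k1 = (0.000000, 0.000000), k2 = (0.000000, 0.000000), k3 = (0.000000, 0.000000), k4 = (0.000000, 0.000000); V <- V + (h/6)(k1 + 2k2 + 2k3 + k4): V^u = -2.0000, V^v = 1.7500
step 2: k1 = (0.000000, 0.000000), k2 = (0.000000, 0.000000), k3 = (0.000000, 0.000000), k4 = (0.000000, 0.000000); V <- V + (h/6)(k1 + 2k2 + 2k3 + k4): V^u = -2.0000, V^v = 1.7500


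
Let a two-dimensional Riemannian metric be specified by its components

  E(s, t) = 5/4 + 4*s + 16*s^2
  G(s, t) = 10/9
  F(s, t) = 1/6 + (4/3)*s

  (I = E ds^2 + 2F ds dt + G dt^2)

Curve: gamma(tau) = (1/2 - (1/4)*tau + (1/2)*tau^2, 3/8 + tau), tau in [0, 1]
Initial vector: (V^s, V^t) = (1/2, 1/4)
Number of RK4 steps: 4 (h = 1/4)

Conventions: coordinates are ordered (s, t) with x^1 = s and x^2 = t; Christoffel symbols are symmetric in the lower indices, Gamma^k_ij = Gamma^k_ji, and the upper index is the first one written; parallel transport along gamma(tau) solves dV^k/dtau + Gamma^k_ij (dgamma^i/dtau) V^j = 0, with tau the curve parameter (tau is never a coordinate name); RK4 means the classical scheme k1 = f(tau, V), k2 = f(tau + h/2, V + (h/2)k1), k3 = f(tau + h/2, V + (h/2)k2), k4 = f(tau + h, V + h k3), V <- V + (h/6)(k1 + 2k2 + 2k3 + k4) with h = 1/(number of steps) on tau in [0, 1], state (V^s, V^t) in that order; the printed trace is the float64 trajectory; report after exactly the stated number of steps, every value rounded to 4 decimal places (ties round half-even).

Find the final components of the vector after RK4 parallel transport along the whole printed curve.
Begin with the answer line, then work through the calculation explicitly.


Answer: V^s = 0.3711, V^t = 0.2353

gamma'(tau) = (-1/4 + tau, 1); f(tau, V)^k = -Gamma^k_ij(gamma(tau)) gamma'^i(tau) V^j; h = 1/4; intermediate values shown to 6 dp
curve data and Christoffel symbols at the stage parameters:
  tau = 0.000000: gamma = (0.500000, 0.375000), gamma' = (-0.250000, 1.000000); Gamma_sss = 1.358491, Gamma_sst = 0.000000, Gamma_stt = 0.000000, Gamma_tss = 0.181132, Gamma_tst = 0.000000, Gamma_ttt = 0.000000
  tau = 0.125000: gamma = (0.476562, 0.500000), gamma' = (-0.125000, 1.000000); Gamma_sss = 1.394695, Gamma_sst = 0.000000, Gamma_stt = 0.000000, Gamma_tss = 0.193205, Gamma_tst = 0.000000, Gamma_ttt = 0.000000
  tau = 0.250000: gamma = (0.468750, 0.625000), gamma' = (0.000000, 1.000000); Gamma_sss = 1.407046, Gamma_sst = 0.000000, Gamma_stt = 0.000000, Gamma_tss = 0.197480, Gamma_tst = 0.000000, Gamma_ttt = 0.000000
  tau = 0.375000: gamma = (0.476562, 0.750000), gamma' = (0.125000, 1.000000); Gamma_sss = 1.394695, Gamma_sst = 0.000000, Gamma_stt = 0.000000, Gamma_tss = 0.193205, Gamma_tst = 0.000000, Gamma_ttt = 0.000000
  tau = 0.500000: gamma = (0.500000, 0.875000), gamma' = (0.250000, 1.000000); Gamma_sss = 1.358491, Gamma_sst = 0.000000, Gamma_stt = 0.000000, Gamma_tss = 0.181132, Gamma_tst = 0.000000, Gamma_ttt = 0.000000
  tau = 0.625000: gamma = (0.539062, 1.000000), gamma' = (0.375000, 1.000000); Gamma_sss = 1.301003, Gamma_sst = 0.000000, Gamma_stt = 0.000000, Gamma_tss = 0.163263, Gamma_tst = 0.000000, Gamma_ttt = 0.000000
  tau = 0.750000: gamma = (0.593750, 1.125000), gamma' = (0.500000, 1.000000); Gamma_sss = 1.226440, Gamma_sst = 0.000000, Gamma_stt = 0.000000, Gamma_tss = 0.142196, Gamma_tst = 0.000000, Gamma_ttt = 0.000000
  tau = 0.875000: gamma = (0.664062, 1.250000), gamma' = (0.625000, 1.000000); Gamma_sss = 1.140158, Gamma_sst = 0.000000, Gamma_stt = 0.000000, Gamma_tss = 0.120413, Gamma_tst = 0.000000, Gamma_ttt = 0.000000
  tau = 1.000000: gamma = (0.750000, 1.375000), gamma' = (0.750000, 1.000000); Gamma_sss = 1.047817, Gamma_sst = 0.000000, Gamma_stt = 0.000000, Gamma_tss = 0.099792, Gamma_tst = 0.000000, Gamma_ttt = 0.000000
step 0: V^s = 0.5000, V^t = 0.2500
step 1: k1 = (0.169811, 0.022642), k2 = (0.090869, 0.012588), k3 = (0.089149, 0.012350), k4 = (0.000000, 0.000000); V <- V + (h/6)(k1 + 2k2 + 2k3 + k4): V^s = 0.5221, V^t = 0.2530
step 2: k1 = (0.000000, 0.000000), k2 = (-0.091017, -0.012608), k3 = (-0.089034, -0.012334), k4 = (-0.169750, -0.022633); V <- V + (h/6)(k1 + 2k2 + 2k3 + k4): V^s = 0.5000, V^t = 0.2500
step 3: k1 = (-0.169811, -0.022641), k2 = (-0.233582, -0.029312), k3 = (-0.229693, -0.028824), k4 = (-0.271397, -0.031466); V <- V + (h/6)(k1 + 2k2 + 2k3 + k4): V^s = 0.4430, V^t = 0.2429
step 4: k1 = (-0.271662, -0.031497), k2 = (-0.291490, -0.030784), k3 = (-0.289724, -0.030598), k4 = (-0.291224, -0.027736); V <- V + (h/6)(k1 + 2k2 + 2k3 + k4): V^s = 0.3711, V^t = 0.2353
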